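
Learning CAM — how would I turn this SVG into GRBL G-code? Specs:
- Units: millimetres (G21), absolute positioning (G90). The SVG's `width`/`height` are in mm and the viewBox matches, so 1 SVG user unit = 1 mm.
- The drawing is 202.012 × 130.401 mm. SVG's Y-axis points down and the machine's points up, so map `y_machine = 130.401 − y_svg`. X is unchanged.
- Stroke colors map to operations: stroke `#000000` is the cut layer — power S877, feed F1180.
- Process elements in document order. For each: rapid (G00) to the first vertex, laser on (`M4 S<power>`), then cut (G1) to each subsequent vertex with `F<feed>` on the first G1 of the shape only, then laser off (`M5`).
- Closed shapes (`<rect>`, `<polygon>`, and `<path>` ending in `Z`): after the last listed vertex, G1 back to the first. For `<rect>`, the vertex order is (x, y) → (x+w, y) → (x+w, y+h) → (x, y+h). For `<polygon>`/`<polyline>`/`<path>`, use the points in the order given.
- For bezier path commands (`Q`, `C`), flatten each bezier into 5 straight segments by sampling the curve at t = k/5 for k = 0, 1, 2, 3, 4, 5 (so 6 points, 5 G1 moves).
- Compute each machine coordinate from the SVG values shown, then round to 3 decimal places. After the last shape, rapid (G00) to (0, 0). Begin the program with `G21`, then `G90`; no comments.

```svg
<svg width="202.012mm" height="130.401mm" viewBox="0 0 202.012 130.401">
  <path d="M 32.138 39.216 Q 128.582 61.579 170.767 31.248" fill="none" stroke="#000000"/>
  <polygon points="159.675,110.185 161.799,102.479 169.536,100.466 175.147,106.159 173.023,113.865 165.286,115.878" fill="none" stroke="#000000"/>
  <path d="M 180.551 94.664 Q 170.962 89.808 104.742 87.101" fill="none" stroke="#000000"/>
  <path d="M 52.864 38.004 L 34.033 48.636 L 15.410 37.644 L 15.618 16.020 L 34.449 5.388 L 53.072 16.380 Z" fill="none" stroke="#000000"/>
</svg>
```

G21
G90
G00 X32.138 Y91.185
M4 S877
G1 X68.545 Y84.348 F1180
G1 X100.612 Y81.726
G1 X128.338 Y83.319
G1 X151.723 Y89.128
G1 X170.767 Y99.153
M5
G00 X159.675 Y20.216
M4 S877
G1 X161.799 Y27.922 F1180
G1 X169.536 Y29.935
G1 X175.147 Y24.242
G1 X173.023 Y16.536
G1 X165.286 Y14.523
G1 X159.675 Y20.216
M5
G00 X180.551 Y35.737
M4 S877
G1 X174.450 Y37.593 F1180
G1 X163.819 Y39.278
G1 X148.657 Y40.791
G1 X128.965 Y42.131
G1 X104.742 Y43.300
M5
G00 X52.864 Y92.397
M4 S877
G1 X34.033 Y81.765 F1180
G1 X15.410 Y92.757
G1 X15.618 Y114.381
G1 X34.449 Y125.013
G1 X53.072 Y114.021
G1 X52.864 Y92.397
M5
G00 X0.000 Y0.000

Since the viewBox matches the mm dimensions, user units are millimetres directly. The only transform is the Y-flip y_m = 130.401 − y_svg.

Shape 1 is a quadratic bezier drawn with `<path>`. Its stroke #000000 means cut at S877, F1180. After flipping Y the toolpath is (32.138,91.185) → (68.545,84.348) → (100.612,81.726) → (128.338,83.319) → (151.723,89.128) → (170.767,99.153).

Shape 2 is a regular polygon drawn with `<polygon>`. Its stroke #000000 means cut at S877, F1180. After flipping Y the toolpath is (159.675,20.216) → (161.799,27.922) → (169.536,29.935) → (175.147,24.242) → (173.023,16.536) → (165.286,14.523) → (159.675,20.216), returning to the start.

Shape 3 is a quadratic bezier drawn with `<path>`. Its stroke #000000 means cut at S877, F1180. After flipping Y the toolpath is (180.551,35.737) → (174.450,37.593) → (163.819,39.278) → (148.657,40.791) → (128.965,42.131) → (104.742,43.300).

Shape 4 is a regular polygon drawn with `<path>`. Its stroke #000000 means cut at S877, F1180. After flipping Y the toolpath is (52.864,92.397) → (34.033,81.765) → (15.410,92.757) → (15.618,114.381) → (34.449,125.013) → (53.072,114.021) → (52.864,92.397), returning to the start.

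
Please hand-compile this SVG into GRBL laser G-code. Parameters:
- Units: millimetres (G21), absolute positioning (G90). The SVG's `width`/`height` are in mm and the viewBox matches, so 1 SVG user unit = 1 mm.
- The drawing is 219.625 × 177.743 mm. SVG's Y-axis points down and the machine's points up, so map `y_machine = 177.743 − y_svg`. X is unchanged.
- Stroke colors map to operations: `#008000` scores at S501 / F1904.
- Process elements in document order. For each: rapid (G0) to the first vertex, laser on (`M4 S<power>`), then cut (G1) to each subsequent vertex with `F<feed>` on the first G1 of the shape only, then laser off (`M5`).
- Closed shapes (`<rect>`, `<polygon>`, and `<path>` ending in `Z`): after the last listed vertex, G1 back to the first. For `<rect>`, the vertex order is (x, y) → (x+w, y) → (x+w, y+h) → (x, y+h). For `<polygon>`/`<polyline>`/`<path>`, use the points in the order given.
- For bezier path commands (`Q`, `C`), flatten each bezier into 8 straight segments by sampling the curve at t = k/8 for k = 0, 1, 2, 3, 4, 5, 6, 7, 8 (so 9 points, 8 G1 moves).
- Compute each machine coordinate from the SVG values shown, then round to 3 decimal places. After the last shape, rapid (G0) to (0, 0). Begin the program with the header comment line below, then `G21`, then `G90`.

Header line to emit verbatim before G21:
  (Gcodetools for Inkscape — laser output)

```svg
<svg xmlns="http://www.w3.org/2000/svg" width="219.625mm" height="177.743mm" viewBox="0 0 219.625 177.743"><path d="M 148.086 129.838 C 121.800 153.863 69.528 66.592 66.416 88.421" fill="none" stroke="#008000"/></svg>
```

Since the viewBox matches the mm dimensions, user units are millimetres directly. The only transform is the Y-flip y_m = 177.743 − y_svg.

Shape 1 is a cubic bezier drawn with `<path>`. Its stroke #008000 means score at S501, F1904. After flipping Y the toolpath is (148.086,47.905) → (137.157,43.682) → (124.673,47.311) → (111.514,56.207) → (98.561,67.790) → (86.694,79.476) → (76.793,88.681) → (69.741,92.824) → (66.416,89.322).

(Gcodetools for Inkscape — laser output)
G21
G90
G0 X148.086 Y47.905
M4 S501
G1 X137.157 Y43.682 F1904
G1 X124.673 Y47.311
G1 X111.514 Y56.207
G1 X98.561 Y67.790
G1 X86.694 Y79.476
G1 X76.793 Y88.681
G1 X69.741 Y92.824
G1 X66.416 Y89.322
M5
G0 X0.000 Y0.000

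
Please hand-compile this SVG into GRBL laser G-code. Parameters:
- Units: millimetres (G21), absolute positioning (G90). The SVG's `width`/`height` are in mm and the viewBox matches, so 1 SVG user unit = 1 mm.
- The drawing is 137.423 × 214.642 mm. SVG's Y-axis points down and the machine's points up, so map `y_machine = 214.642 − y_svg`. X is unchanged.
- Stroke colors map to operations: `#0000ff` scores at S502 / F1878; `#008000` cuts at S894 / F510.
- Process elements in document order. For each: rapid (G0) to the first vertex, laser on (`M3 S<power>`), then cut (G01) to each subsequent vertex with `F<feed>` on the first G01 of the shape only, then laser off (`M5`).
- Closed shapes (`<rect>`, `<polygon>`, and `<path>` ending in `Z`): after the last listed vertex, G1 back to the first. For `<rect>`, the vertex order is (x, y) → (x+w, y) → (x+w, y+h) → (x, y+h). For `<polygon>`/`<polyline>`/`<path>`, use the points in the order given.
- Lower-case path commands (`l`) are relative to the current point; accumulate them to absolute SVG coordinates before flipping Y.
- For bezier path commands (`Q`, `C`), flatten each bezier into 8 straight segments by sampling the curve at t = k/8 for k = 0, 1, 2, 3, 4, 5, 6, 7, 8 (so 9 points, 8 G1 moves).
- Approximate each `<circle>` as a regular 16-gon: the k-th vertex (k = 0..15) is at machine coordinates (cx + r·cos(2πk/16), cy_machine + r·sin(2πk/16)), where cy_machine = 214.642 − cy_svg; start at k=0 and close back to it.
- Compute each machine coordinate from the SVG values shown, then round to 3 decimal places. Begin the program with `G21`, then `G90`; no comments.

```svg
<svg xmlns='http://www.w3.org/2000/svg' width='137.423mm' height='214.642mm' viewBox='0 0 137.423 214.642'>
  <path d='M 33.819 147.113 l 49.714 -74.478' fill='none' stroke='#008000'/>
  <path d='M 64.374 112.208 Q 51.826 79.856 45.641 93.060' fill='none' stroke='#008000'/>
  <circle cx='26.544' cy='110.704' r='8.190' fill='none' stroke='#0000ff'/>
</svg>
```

1 u = 1 mm; y_m = 214.642 − y.

[1] `<path>` line segment, #008000→cut S894 F510: (33.819,67.529) → (83.533,142.007)

[2] `<path>` quadratic bezier, #008000→cut S894 F510: (64.374,102.434) → (61.336,109.810) → (58.498,115.763) → (55.858,120.292) → (53.417,123.397) → (51.175,125.079) → (49.131,125.337) → (47.287,124.171) → (45.641,121.582)

[3] `<circle>` circle, #0000ff→score S502 F1878: (34.734,103.938) → (34.111,107.072) → (32.335,109.729) → (29.678,111.505) → (26.544,112.128) → (23.410,111.505) → (20.753,109.729) → (18.977,107.072) → (18.354,103.938) → (18.977,100.804) → (20.753,98.147) → (23.410,96.371) → (26.544,95.748) → (29.678,96.371) → (32.335,98.147) → (34.111,100.804) → (34.734,103.938) (closed)

G21
G90
G0 X33.819 Y67.529
M3 S894
G01 X83.533 Y142.007 F510
M5
G0 X64.374 Y102.434
M3 S894
G01 X61.336 Y109.810 F510
G01 X58.498 Y115.763
G01 X55.858 Y120.292
G01 X53.417 Y123.397
G01 X51.175 Y125.079
G01 X49.131 Y125.337
G01 X47.287 Y124.171
G01 X45.641 Y121.582
M5
G0 X34.734 Y103.938
M3 S502
G01 X34.111 Y107.072 F1878
G01 X32.335 Y109.729
G01 X29.678 Y111.505
G01 X26.544 Y112.128
G01 X23.410 Y111.505
G01 X20.753 Y109.729
G01 X18.977 Y107.072
G01 X18.354 Y103.938
G01 X18.977 Y100.804
G01 X20.753 Y98.147
G01 X23.410 Y96.371
G01 X26.544 Y95.748
G01 X29.678 Y96.371
G01 X32.335 Y98.147
G01 X34.111 Y100.804
G01 X34.734 Y103.938
M5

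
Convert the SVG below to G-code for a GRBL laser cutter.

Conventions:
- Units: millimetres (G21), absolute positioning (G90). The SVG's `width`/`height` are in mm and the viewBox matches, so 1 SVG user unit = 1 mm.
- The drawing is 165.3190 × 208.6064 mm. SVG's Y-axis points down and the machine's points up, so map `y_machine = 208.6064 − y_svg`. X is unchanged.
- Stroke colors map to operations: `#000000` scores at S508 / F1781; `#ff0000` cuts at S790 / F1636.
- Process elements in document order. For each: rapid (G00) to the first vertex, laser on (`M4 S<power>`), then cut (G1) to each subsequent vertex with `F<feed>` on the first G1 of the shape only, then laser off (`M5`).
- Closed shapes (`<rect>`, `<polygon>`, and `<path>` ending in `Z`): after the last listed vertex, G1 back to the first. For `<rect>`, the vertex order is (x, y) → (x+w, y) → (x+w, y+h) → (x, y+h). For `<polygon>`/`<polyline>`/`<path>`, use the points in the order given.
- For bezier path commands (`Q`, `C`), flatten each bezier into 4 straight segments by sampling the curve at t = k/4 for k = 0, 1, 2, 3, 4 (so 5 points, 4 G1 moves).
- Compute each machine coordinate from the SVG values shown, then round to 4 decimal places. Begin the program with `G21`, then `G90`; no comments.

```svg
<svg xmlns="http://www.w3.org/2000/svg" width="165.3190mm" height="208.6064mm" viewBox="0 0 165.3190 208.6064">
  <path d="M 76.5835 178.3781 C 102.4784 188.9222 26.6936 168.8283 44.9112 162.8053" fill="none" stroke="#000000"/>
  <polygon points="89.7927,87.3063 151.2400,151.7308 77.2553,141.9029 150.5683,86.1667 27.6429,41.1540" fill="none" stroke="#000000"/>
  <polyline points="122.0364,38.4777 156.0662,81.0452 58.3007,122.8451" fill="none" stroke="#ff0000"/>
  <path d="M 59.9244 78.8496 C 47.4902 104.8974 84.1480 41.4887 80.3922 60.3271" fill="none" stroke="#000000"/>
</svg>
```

G21
G90
G00 X76.5835 Y30.2283
M4 S508
G1 X79.9973 Y27.3663 F1781
G1 X63.6263 Y31.8020
G1 X45.8159 Y39.3441
G1 X44.9112 Y45.8011
M5
G00 X89.7927 Y121.3001
M4 S508
G1 X151.2400 Y56.8756 F1781
G1 X77.2553 Y66.7035
G1 X150.5683 Y122.4397
G1 X27.6429 Y167.4524
G1 X89.7927 Y121.3001
M5
G00 X122.0364 Y170.1287
M4 S790
G1 X156.0662 Y127.5612 F1636
G1 X58.3007 Y85.7613
M5
G00 X59.9244 Y129.7568
M4 S508
G1 X58.4050 Y124.3112 F1781
G1 X66.9039 Y136.3145
G1 X77.0300 Y149.6696
G1 X80.3922 Y148.2793
M5

Since the viewBox matches the mm dimensions, user units are millimetres directly. The only transform is the Y-flip y_m = 208.6064 − y_svg.

Shape 1 is a cubic bezier drawn with `<path>`. Its stroke #000000 means score at S508, F1781. After flipping Y the toolpath is (76.5835,30.2283) → (79.9973,27.3663) → (63.6263,31.8020) → (45.8159,39.3441) → (44.9112,45.8011).

Shape 2 is a closed polygon drawn with `<polygon>`. Its stroke #000000 means score at S508, F1781. After flipping Y the toolpath is (89.7927,121.3001) → (151.2400,56.8756) → (77.2553,66.7035) → (150.5683,122.4397) → (27.6429,167.4524) → (89.7927,121.3001), returning to the start.

Shape 3 is a open polyline drawn with `<polyline>`. Its stroke #ff0000 means cut at S790, F1636. After flipping Y the toolpath is (122.0364,170.1287) → (156.0662,127.5612) → (58.3007,85.7613).

Shape 4 is a cubic bezier drawn with `<path>`. Its stroke #000000 means score at S508, F1781. After flipping Y the toolpath is (59.9244,129.7568) → (58.4050,124.3112) → (66.9039,136.3145) → (77.0300,149.6696) → (80.3922,148.2793).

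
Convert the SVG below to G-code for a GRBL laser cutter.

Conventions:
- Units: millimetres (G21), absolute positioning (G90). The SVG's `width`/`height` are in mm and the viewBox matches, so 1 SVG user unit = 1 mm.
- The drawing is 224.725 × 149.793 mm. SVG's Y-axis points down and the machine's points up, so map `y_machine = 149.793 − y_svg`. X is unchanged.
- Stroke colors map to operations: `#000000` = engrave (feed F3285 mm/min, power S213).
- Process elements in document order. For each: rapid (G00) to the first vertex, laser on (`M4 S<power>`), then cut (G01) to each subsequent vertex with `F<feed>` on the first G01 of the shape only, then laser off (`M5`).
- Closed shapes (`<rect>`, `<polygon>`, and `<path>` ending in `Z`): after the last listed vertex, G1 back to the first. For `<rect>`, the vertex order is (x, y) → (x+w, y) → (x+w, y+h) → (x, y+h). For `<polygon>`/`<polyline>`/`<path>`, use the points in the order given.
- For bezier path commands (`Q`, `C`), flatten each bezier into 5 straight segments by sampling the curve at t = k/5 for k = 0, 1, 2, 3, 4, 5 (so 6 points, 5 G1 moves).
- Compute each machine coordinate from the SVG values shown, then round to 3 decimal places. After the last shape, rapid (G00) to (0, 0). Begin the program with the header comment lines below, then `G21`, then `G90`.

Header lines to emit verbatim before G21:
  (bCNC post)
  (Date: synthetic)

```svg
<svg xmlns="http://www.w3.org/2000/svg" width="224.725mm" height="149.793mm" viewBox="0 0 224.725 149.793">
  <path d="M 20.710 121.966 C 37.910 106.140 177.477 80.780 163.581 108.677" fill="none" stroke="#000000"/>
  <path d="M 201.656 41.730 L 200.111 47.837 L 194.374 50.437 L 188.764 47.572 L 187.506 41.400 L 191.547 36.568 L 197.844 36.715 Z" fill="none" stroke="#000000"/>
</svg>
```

(bCNC post)
(Date: synthetic)
G21
G90
G00 X20.710 Y27.827
M4 S213
G01 X43.507 Y37.964 F3285
G01 X82.433 Y47.376
G01 X124.247 Y53.048
G01 X155.710 Y51.966
G01 X163.581 Y41.116
M5
G00 X201.656 Y108.063
M4 S213
G01 X200.111 Y101.956 F3285
G01 X194.374 Y99.356
G01 X188.764 Y102.221
G01 X187.506 Y108.393
G01 X191.547 Y113.225
G01 X197.844 Y113.078
G01 X201.656 Y108.063
M5
G00 X0.000 Y0.000

viewBox `0 0 224.725 149.793` with mm width/height → 1 unit = 1 mm. Flip: y_m = 149.793 − y_svg.

**Shape 1** — `<path>` cubic bezier, stroke `#000000` → engrave (S213, F3285). Control points (SVG): P0=(20.710,121.966), P1=(37.910,106.140), P2=(177.477,80.780), P3=(163.581,108.677); sampled at t=k/5. Machine vertices: (20.710,27.827) → (43.507,37.964) → (82.433,47.376) → (124.247,53.048) → (155.710,51.966) → (163.581,41.116). Open path.

**Shape 2** — `<path>` regular polygon, stroke `#000000` → engrave (S213, F3285). Machine vertices: (201.656,108.063) → (200.111,101.956) → (194.374,99.356) → (188.764,102.221) → (187.506,108.393) → (191.547,113.225) → (197.844,113.078) → (201.656,108.063). Closed: final G1 returns to the first vertex.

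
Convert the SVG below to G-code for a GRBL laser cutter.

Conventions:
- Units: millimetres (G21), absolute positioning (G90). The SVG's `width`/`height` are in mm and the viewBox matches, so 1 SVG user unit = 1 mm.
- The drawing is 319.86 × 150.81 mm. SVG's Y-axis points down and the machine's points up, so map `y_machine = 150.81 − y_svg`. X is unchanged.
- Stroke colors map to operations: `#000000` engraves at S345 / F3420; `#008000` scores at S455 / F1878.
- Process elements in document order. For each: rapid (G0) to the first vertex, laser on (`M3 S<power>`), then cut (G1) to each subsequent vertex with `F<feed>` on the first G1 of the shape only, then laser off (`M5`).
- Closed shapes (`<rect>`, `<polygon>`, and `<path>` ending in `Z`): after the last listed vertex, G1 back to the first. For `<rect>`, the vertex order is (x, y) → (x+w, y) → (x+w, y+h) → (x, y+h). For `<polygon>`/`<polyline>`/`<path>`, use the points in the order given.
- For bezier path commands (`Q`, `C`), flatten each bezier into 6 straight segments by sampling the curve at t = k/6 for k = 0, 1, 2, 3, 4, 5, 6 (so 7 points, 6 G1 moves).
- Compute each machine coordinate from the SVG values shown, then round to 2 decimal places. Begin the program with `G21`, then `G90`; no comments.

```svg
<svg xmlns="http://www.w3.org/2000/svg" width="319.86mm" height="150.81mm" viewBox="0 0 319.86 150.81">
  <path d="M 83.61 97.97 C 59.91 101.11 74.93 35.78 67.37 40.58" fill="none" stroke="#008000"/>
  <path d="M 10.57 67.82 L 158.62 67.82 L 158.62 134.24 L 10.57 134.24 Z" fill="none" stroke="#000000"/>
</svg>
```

G21
G90
G0 X83.61 Y52.84
M3 S455
G1 X74.70 Y56.33 F1878
G1 X70.55 Y67.39
G1 X69.44 Y82.16
G1 X69.67 Y96.79
G1 X69.55 Y107.43
G1 X67.37 Y110.23
M5
G0 X10.57 Y82.99
M3 S345
G1 X158.62 Y82.99 F3420
G1 X158.62 Y16.57
G1 X10.57 Y16.57
G1 X10.57 Y82.99
M5

Since the viewBox matches the mm dimensions, user units are millimetres directly. The only transform is the Y-flip y_m = 150.81 − y_svg.

Shape 1 is a cubic bezier drawn with `<path>`. Its stroke #008000 means score at S455, F1878. After flipping Y the toolpath is (83.61,52.84) → (74.70,56.33) → (70.55,67.39) → (69.44,82.16) → (69.67,96.79) → (69.55,107.43) → (67.37,110.23).

Shape 2 is a rectangle drawn with `<path>`. Its stroke #000000 means engrave at S345, F3420. After flipping Y the toolpath is (10.57,82.99) → (158.62,82.99) → (158.62,16.57) → (10.57,16.57) → (10.57,82.99), returning to the start.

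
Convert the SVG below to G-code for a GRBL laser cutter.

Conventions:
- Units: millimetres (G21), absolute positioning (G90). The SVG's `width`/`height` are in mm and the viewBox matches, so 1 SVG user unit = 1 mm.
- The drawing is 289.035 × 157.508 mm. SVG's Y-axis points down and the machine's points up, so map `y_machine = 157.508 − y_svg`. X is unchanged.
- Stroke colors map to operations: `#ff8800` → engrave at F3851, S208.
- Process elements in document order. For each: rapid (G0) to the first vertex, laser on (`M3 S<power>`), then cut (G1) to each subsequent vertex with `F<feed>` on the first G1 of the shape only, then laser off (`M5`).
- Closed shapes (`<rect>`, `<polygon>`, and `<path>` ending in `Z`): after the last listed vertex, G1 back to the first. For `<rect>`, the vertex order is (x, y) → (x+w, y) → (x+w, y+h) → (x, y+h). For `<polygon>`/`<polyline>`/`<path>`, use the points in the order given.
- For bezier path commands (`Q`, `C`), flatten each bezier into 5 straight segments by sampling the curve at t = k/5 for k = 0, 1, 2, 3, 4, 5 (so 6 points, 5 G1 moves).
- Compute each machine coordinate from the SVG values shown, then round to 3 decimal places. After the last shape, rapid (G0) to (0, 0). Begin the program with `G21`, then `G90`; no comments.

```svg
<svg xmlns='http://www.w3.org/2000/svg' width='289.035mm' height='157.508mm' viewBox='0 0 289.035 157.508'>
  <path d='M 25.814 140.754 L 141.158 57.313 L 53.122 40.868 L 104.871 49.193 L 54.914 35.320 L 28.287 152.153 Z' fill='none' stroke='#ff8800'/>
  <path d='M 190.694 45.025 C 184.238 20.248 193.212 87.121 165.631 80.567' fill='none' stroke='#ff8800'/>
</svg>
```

G21
G90
G0 X25.814 Y16.754
M3 S208
G1 X141.158 Y100.195 F3851
G1 X53.122 Y116.640
G1 X104.871 Y108.315
G1 X54.914 Y122.188
G1 X28.287 Y5.355
G1 X25.814 Y16.754
M5
G0 X190.694 Y112.483
M3 S208
G1 X188.256 Y117.672 F3851
G1 X187.026 Y108.788
G1 X184.509 Y93.756
G1 X178.209 Y80.499
G1 X165.631 Y76.941
M5
G0 X0.000 Y0.000

Since the viewBox matches the mm dimensions, user units are millimetres directly. The only transform is the Y-flip y_m = 157.508 − y_svg.

Shape 1 is a closed polygon drawn with `<path>`. Its stroke #ff8800 means engrave at S208, F3851. After flipping Y the toolpath is (25.814,16.754) → (141.158,100.195) → (53.122,116.640) → (104.871,108.315) → (54.914,122.188) → (28.287,5.355) → (25.814,16.754), returning to the start.

Shape 2 is a cubic bezier drawn with `<path>`. Its stroke #ff8800 means engrave at S208, F3851. After flipping Y the toolpath is (190.694,112.483) → (188.256,117.672) → (187.026,108.788) → (184.509,93.756) → (178.209,80.499) → (165.631,76.941).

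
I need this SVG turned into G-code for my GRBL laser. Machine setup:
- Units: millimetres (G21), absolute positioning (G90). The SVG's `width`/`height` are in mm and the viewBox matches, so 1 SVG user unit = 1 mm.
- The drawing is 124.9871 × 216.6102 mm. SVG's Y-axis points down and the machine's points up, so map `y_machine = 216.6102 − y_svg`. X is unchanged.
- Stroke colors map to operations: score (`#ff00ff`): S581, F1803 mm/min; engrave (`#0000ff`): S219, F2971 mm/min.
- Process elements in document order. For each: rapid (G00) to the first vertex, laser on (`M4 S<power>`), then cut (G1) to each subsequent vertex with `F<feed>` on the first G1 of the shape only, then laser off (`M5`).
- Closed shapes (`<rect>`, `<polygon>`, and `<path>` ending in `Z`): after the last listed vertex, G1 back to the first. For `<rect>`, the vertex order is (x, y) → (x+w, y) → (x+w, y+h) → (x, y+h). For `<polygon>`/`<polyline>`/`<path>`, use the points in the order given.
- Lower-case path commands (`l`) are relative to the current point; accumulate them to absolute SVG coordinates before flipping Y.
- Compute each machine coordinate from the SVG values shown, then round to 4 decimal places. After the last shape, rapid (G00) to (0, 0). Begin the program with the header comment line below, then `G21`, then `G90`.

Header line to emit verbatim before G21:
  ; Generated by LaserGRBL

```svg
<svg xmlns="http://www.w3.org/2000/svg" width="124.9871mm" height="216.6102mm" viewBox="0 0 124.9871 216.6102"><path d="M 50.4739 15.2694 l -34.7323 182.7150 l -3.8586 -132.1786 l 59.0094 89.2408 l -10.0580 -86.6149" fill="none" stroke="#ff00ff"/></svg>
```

viewBox `0 0 124.9871 216.6102` with mm width/height → 1 unit = 1 mm. Flip: y_m = 216.6102 − y_svg.

**Shape 1** — `<path>` open polyline, stroke `#ff00ff` → score (S581, F1803). Machine vertices: (50.4739,201.3408) → (15.7416,18.6258) → (11.8830,150.8044) → (70.8924,61.5636) → (60.8344,148.1785). Open path.

; Generated by LaserGRBL
G21
G90
G00 X50.4739 Y201.3408
M4 S581
G1 X15.7416 Y18.6258 F1803
G1 X11.8830 Y150.8044
G1 X70.8924 Y61.5636
G1 X60.8344 Y148.1785
M5
G00 X0.0000 Y0.0000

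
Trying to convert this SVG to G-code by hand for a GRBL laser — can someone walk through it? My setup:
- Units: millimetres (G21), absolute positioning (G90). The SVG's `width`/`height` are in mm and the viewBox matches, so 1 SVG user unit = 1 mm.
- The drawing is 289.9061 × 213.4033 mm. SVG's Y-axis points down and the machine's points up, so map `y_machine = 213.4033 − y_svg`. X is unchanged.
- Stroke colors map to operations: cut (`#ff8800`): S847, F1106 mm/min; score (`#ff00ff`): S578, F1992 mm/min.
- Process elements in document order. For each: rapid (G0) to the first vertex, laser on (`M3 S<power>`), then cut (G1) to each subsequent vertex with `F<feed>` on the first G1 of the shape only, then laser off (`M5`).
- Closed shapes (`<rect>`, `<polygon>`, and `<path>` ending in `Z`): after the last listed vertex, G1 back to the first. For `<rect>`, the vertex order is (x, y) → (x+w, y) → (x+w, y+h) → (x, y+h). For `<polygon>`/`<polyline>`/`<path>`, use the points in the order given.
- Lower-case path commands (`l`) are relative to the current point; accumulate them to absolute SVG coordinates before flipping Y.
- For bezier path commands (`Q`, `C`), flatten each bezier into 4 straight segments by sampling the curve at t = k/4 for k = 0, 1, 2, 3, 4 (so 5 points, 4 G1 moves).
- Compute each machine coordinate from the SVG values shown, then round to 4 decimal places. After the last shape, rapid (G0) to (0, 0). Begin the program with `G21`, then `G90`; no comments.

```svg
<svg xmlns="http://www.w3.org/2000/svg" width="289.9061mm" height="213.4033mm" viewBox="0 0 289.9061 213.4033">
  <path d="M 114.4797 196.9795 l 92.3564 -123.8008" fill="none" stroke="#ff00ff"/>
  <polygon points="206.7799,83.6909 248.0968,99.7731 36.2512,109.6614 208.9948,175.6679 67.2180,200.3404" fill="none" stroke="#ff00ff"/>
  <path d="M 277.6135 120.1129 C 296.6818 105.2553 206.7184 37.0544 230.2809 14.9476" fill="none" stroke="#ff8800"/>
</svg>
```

G21
G90
G0 X114.4797 Y16.4238
M3 S578
G1 X206.8361 Y140.2246 F1992
M5
G0 X206.7799 Y129.7124
M3 S578
G1 X248.0968 Y113.6302 F1992
G1 X36.2512 Y103.7419
G1 X208.9948 Y37.7354
G1 X67.2180 Y13.0629
G1 X206.7799 Y129.7124
M5
G0 X277.6135 Y93.2904
M3 S847
G1 X274.9487 Y112.8818 F1106
G1 X252.2619 Y143.1546
G1 X230.4177 Y174.7867
G1 X230.2809 Y198.4557
M5
G0 X0.0000 Y0.0000

Since the viewBox matches the mm dimensions, user units are millimetres directly. The only transform is the Y-flip y_m = 213.4033 − y_svg.

Shape 1 is a line segment drawn with `<path>`. Its stroke #ff00ff means score at S578, F1992. After flipping Y the toolpath is (114.4797,16.4238) → (206.8361,140.2246).

Shape 2 is a closed polygon drawn with `<polygon>`. Its stroke #ff00ff means score at S578, F1992. After flipping Y the toolpath is (206.7799,129.7124) → (248.0968,113.6302) → (36.2512,103.7419) → (208.9948,37.7354) → (67.2180,13.0629) → (206.7799,129.7124), returning to the start.

Shape 3 is a cubic bezier drawn with `<path>`. Its stroke #ff8800 means cut at S847, F1106. After flipping Y the toolpath is (277.6135,93.2904) → (274.9487,112.8818) → (252.2619,143.1546) → (230.4177,174.7867) → (230.2809,198.4557).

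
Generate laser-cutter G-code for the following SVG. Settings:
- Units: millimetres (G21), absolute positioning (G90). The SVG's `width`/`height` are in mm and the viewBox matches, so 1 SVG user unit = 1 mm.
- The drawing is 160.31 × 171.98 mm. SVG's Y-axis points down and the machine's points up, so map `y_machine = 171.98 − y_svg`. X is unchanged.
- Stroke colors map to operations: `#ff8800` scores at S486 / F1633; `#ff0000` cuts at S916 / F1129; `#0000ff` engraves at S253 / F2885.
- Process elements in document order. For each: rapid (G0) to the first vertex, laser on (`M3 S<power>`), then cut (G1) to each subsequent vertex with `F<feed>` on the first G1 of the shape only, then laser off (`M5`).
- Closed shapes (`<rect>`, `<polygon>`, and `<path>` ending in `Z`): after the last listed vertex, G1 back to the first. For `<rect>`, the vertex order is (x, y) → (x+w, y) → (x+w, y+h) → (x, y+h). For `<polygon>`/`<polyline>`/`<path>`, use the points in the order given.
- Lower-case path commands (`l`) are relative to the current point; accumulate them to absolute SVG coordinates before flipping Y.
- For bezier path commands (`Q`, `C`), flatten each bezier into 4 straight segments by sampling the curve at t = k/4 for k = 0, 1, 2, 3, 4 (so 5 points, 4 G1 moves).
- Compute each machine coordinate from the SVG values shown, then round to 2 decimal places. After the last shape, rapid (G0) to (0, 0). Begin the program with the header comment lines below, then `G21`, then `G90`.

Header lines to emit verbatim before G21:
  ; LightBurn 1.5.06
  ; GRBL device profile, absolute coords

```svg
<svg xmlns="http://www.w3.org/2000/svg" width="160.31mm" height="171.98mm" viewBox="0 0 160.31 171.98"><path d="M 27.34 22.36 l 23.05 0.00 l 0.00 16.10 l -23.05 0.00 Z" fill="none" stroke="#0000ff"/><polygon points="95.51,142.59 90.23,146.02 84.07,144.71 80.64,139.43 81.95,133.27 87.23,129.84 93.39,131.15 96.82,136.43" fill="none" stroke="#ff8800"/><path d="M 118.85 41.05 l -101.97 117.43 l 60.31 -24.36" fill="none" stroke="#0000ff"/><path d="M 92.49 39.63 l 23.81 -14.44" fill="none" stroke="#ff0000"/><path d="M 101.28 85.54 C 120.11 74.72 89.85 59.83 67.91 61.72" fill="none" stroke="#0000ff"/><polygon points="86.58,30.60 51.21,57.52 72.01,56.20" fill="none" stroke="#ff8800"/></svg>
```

; LightBurn 1.5.06
; GRBL device profile, absolute coords
G21
G90
G0 X27.34 Y149.62
M3 S253
G1 X50.39 Y149.62 F2885
G1 X50.39 Y133.52
G1 X27.34 Y133.52
G1 X27.34 Y149.62
M5
G0 X95.51 Y29.39
M3 S486
G1 X90.23 Y25.96 F1633
G1 X84.07 Y27.27
G1 X80.64 Y32.55
G1 X81.95 Y38.71
G1 X87.23 Y42.14
G1 X93.39 Y40.83
G1 X96.82 Y35.55
G1 X95.51 Y29.39
M5
G0 X118.85 Y130.93
M3 S253
G1 X16.88 Y13.50 F2885
G1 X77.19 Y37.86
M5
G0 X92.49 Y132.35
M3 S916
G1 X116.30 Y146.79 F1129
M5
G0 X101.28 Y86.44
M3 S253
G1 X107.10 Y94.99 F2885
G1 X99.88 Y103.12
G1 X85.03 Y108.86
G1 X67.91 Y110.26
M5
G0 X86.58 Y141.38
M3 S486
G1 X51.21 Y114.46 F1633
G1 X72.01 Y115.78
G1 X86.58 Y141.38
M5
G0 X0.00 Y0.00

viewBox `0 0 160.31 171.98` with mm width/height → 1 unit = 1 mm. Flip: y_m = 171.98 − y_svg.

**Shape 1** — `<path>` rectangle, stroke `#0000ff` → engrave (S253, F2885). Machine vertices: (27.34,149.62) → (50.39,149.62) → (50.39,133.52) → (27.34,133.52) → (27.34,149.62). Closed: final G1 returns to the first vertex.

**Shape 2** — `<polygon>` regular polygon, stroke `#ff8800` → score (S486, F1633). Machine vertices: (95.51,29.39) → (90.23,25.96) → (84.07,27.27) → (80.64,32.55) → (81.95,38.71) → (87.23,42.14) → (93.39,40.83) → (96.82,35.55) → (95.51,29.39). Closed: final G1 returns to the first vertex.

**Shape 3** — `<path>` open polyline, stroke `#0000ff` → engrave (S253, F2885). Machine vertices: (118.85,130.93) → (16.88,13.50) → (77.19,37.86). Open path.

**Shape 4** — `<path>` line segment, stroke `#ff0000` → cut (S916, F1129). Machine vertices: (92.49,132.35) → (116.30,146.79). Open path.

**Shape 5** — `<path>` cubic bezier, stroke `#0000ff` → engrave (S253, F2885). Control points (SVG): P0=(101.28,85.54), P1=(120.11,74.72), P2=(89.85,59.83), P3=(67.91,61.72); sampled at t=k/4. Machine vertices: (101.28,86.44) → (107.10,94.99) → (99.88,103.12) → (85.03,108.86) → (67.91,110.26). Open path.

**Shape 6** — `<polygon>` closed polygon, stroke `#ff8800` → score (S486, F1633). Machine vertices: (86.58,141.38) → (51.21,114.46) → (72.01,115.78) → (86.58,141.38). Closed: final G1 returns to the first vertex.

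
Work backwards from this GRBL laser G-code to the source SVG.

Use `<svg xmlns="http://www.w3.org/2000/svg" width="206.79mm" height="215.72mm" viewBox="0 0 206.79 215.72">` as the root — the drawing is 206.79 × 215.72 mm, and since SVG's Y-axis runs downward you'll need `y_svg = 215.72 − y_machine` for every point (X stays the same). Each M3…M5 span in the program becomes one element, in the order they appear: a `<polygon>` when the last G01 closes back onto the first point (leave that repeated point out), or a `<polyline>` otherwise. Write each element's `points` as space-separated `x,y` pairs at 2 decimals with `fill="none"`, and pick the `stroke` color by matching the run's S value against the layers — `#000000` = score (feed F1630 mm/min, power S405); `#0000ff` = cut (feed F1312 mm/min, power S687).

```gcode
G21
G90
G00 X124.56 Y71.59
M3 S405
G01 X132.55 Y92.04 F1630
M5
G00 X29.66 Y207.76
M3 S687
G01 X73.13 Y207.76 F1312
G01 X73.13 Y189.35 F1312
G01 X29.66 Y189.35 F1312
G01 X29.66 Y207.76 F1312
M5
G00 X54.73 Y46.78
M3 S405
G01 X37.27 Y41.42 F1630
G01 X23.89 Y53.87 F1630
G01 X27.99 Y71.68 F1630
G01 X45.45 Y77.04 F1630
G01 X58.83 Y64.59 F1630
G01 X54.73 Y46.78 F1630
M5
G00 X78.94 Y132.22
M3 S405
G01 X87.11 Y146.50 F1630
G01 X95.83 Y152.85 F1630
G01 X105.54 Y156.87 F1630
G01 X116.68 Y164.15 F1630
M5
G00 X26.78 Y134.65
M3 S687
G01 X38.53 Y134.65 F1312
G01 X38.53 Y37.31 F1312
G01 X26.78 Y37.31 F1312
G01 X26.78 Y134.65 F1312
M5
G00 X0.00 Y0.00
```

<svg xmlns="http://www.w3.org/2000/svg" width="206.79mm" height="215.72mm" viewBox="0 0 206.79 215.72">
  <polyline points="124.56,144.13 132.55,123.68" fill="none" stroke="#000000"/>
  <polygon points="29.66,7.96 73.13,7.96 73.13,26.37 29.66,26.37" fill="none" stroke="#0000ff"/>
  <polygon points="54.73,168.94 37.27,174.30 23.89,161.85 27.99,144.04 45.45,138.68 58.83,151.13" fill="none" stroke="#000000"/>
  <polyline points="78.94,83.50 87.11,69.22 95.83,62.87 105.54,58.85 116.68,51.57" fill="none" stroke="#000000"/>
  <polygon points="26.78,81.07 38.53,81.07 38.53,178.41 26.78,178.41" fill="none" stroke="#0000ff"/>
</svg>

Each laser-on run becomes one SVG element. Flip Y back into SVG space with y_svg = 215.72 − y_machine.

Run 1: power S405 maps to stroke `#000000` (score). The run is open, so emit a `<polyline>` with points (Y-flipped): 124.56,144.13 132.55,123.68.

Run 2: the run's S687 means `#0000ff` (cut). The run returns to its start, so emit a `<polygon>` with points (Y-flipped): 29.66,7.96 73.13,7.96 73.13,26.37 29.66,26.37.

Run 3: S405 ⇒ score layer `#000000`. The run returns to its start, so emit a `<polygon>` with points (Y-flipped): 54.73,168.94 37.27,174.30 23.89,161.85 27.99,144.04 45.45,138.68 58.83,151.13.

Run 4: S405 ⇒ score layer `#000000`. The run is open, so emit a `<polyline>` with points (Y-flipped): 78.94,83.50 87.11,69.22 95.83,62.87 105.54,58.85 116.68,51.57.

Run 5: S687 ⇒ cut layer `#0000ff`. The run returns to its start, so emit a `<polygon>` with points (Y-flipped): 26.78,81.07 38.53,81.07 38.53,178.41 26.78,178.41.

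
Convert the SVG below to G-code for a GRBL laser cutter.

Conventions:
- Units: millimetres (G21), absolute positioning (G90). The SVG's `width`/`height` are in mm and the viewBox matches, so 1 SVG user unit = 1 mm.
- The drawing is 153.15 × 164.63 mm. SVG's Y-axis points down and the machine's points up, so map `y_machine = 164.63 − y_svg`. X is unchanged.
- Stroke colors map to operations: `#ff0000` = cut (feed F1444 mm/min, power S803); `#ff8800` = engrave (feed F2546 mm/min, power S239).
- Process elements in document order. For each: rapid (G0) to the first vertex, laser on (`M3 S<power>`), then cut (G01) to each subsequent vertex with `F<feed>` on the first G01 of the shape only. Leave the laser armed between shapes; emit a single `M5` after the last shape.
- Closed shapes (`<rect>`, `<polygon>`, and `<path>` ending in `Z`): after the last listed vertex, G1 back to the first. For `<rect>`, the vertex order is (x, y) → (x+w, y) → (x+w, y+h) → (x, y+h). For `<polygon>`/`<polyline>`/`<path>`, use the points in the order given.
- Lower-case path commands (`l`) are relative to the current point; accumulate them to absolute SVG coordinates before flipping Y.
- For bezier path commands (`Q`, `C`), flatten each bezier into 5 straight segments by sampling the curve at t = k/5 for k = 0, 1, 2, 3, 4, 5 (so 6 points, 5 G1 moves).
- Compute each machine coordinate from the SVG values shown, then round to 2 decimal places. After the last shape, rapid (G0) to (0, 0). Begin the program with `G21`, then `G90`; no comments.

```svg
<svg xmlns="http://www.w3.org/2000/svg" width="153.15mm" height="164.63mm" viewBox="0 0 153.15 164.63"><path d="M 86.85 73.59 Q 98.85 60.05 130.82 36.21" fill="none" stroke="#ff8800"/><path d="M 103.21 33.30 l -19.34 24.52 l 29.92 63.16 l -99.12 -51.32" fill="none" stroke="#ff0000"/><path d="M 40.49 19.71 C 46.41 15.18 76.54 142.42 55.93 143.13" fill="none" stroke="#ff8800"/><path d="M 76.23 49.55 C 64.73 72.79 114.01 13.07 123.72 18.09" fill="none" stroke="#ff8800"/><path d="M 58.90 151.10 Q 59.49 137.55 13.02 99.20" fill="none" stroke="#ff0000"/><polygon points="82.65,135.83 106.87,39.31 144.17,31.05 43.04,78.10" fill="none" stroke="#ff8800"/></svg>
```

1 u = 1 mm; y_m = 164.63 − y.

[1] `<path>` quadratic bezier, #ff8800→engrave S239 F2546: (86.85,91.04) → (92.45,96.87) → (99.65,103.52) → (108.44,111.00) → (118.83,119.30) → (130.82,128.42)

[2] `<path>` open polyline, #ff0000→cut S803 F1444: (103.21,131.33) → (83.87,106.81) → (113.79,43.65) → (14.67,94.97)

[3] `<path>` cubic bezier, #ff8800→engrave S239 F2546: (40.49,144.92) → (46.35,133.89) → (54.42,103.64) → (61.10,66.56) → (62.81,35.04) → (55.93,21.50)

[4] `<path>` cubic bezier, #ff8800→engrave S239 F2546: (76.23,115.08) → (75.82,109.91) → (85.18,117.56) → (99.50,130.94) → (113.95,142.96) → (123.72,146.54)

[5] `<path>` quadratic bezier, #ff0000→cut S803 F1444: (58.90,13.53) → (57.25,19.94) → (51.84,28.34) → (42.67,38.72) → (29.73,51.08) → (13.02,65.43)

[6] `<polygon>` closed polygon, #ff8800→engrave S239 F2546: (82.65,28.80) → (106.87,125.32) → (144.17,133.58) → (43.04,86.53) → (82.65,28.80) (closed)

G21
G90
G0 X86.85 Y91.04
M3 S239
G01 X92.45 Y96.87 F2546
G01 X99.65 Y103.52
G01 X108.44 Y111.00
G01 X118.83 Y119.30
G01 X130.82 Y128.42
G0 X103.21 Y131.33
M3 S803
G01 X83.87 Y106.81 F1444
G01 X113.79 Y43.65
G01 X14.67 Y94.97
G0 X40.49 Y144.92
M3 S239
G01 X46.35 Y133.89 F2546
G01 X54.42 Y103.64
G01 X61.10 Y66.56
G01 X62.81 Y35.04
G01 X55.93 Y21.50
G0 X76.23 Y115.08
M3 S239
G01 X75.82 Y109.91 F2546
G01 X85.18 Y117.56
G01 X99.50 Y130.94
G01 X113.95 Y142.96
G01 X123.72 Y146.54
G0 X58.90 Y13.53
M3 S803
G01 X57.25 Y19.94 F1444
G01 X51.84 Y28.34
G01 X42.67 Y38.72
G01 X29.73 Y51.08
G01 X13.02 Y65.43
G0 X82.65 Y28.80
M3 S239
G01 X106.87 Y125.32 F2546
G01 X144.17 Y133.58
G01 X43.04 Y86.53
G01 X82.65 Y28.80
M5
G0 X0.00 Y0.00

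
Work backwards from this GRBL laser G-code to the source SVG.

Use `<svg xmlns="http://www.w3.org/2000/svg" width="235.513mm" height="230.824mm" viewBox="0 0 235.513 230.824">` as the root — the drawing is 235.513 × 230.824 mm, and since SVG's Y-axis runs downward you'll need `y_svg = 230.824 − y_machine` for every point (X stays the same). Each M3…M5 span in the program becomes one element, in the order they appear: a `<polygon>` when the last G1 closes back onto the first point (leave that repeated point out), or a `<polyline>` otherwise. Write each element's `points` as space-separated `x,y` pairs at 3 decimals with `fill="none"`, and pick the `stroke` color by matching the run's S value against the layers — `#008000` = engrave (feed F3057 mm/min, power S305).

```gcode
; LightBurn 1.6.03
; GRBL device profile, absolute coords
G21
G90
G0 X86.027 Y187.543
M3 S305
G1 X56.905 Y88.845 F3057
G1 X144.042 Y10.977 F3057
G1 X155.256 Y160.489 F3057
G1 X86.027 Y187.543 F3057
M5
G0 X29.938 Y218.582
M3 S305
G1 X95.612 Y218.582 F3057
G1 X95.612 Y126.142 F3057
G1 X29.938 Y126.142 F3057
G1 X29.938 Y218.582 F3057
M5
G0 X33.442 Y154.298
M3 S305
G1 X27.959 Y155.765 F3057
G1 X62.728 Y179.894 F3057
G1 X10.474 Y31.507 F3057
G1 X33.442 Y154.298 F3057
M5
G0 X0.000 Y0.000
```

<svg xmlns="http://www.w3.org/2000/svg" width="235.513mm" height="230.824mm" viewBox="0 0 235.513 230.824">
  <polygon points="86.027,43.281 56.905,141.979 144.042,219.847 155.256,70.335" fill="none" stroke="#008000"/>
  <polygon points="29.938,12.242 95.612,12.242 95.612,104.682 29.938,104.682" fill="none" stroke="#008000"/>
  <polygon points="33.442,76.526 27.959,75.059 62.728,50.930 10.474,199.317" fill="none" stroke="#008000"/>
</svg>

Machine Y-up, SVG Y-down with viewBox height 230.824, so y_svg = 230.824 − y_machine; X carries over. Every run uses S305, so all elements get stroke `#008000` (engrave).

Run 1: The run returns to its start, so emit a `<polygon>` with points (Y-flipped): 86.027,43.281 56.905,141.979 144.042,219.847 155.256,70.335.

Run 2: The run returns to its start, so emit a `<polygon>` with points (Y-flipped): 29.938,12.242 95.612,12.242 95.612,104.682 29.938,104.682.

Run 3: The run returns to its start, so emit a `<polygon>` with points (Y-flipped): 33.442,76.526 27.959,75.059 62.728,50.930 10.474,199.317.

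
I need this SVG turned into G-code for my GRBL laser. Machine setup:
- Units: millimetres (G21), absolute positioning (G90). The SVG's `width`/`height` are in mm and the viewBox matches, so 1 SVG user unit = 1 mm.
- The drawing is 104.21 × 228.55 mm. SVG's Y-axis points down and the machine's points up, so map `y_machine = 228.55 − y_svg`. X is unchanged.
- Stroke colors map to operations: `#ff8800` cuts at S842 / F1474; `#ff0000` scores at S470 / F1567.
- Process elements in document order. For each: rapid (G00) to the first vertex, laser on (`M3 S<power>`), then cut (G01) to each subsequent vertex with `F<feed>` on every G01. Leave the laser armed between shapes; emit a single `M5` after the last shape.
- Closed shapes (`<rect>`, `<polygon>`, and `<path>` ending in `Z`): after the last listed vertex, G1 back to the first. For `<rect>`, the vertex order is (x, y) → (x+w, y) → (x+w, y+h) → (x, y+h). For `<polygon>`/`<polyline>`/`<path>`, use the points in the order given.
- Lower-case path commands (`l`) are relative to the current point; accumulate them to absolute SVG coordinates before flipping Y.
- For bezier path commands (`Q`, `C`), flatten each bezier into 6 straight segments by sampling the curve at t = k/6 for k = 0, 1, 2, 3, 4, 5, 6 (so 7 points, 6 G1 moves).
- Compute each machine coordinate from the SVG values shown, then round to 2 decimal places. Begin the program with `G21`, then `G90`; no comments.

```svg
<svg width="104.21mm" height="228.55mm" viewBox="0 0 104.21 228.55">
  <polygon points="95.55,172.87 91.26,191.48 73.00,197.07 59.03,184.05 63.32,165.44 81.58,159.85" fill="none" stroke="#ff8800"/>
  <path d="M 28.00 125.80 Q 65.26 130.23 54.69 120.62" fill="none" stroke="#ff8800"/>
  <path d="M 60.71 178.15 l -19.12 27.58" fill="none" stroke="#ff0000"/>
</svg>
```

viewBox `0 0 104.21 228.55` with mm width/height → 1 unit = 1 mm. Flip: y_m = 228.55 − y_svg.

**Shape 1** — `<polygon>` regular polygon, stroke `#ff8800` → cut (S842, F1474). Machine vertices: (95.55,55.68) → (91.26,37.07) → (73.00,31.48) → (59.03,44.50) → (63.32,63.11) → (81.58,68.70) → (95.55,55.68). Closed: final G1 returns to the first vertex.

**Shape 2** — `<path>` quadratic bezier, stroke `#ff8800` → cut (S842, F1474). Control points (SVG): P0=(28.00,125.80), P1=(65.26,130.23), P2=(54.69,120.62); sampled at t=k/6. Machine vertices: (28.00,102.75) → (39.09,101.66) → (47.53,101.36) → (53.30,101.83) → (56.42,103.08) → (56.88,105.12) → (54.69,107.93). Open path.

**Shape 3** — `<path>` line segment, stroke `#ff0000` → score (S470, F1567). Machine vertices: (60.71,50.40) → (41.59,22.82). Open path.

G21
G90
G00 X95.55 Y55.68
M3 S842
G01 X91.26 Y37.07 F1474
G01 X73.00 Y31.48 F1474
G01 X59.03 Y44.50 F1474
G01 X63.32 Y63.11 F1474
G01 X81.58 Y68.70 F1474
G01 X95.55 Y55.68 F1474
G00 X28.00 Y102.75
M3 S842
G01 X39.09 Y101.66 F1474
G01 X47.53 Y101.36 F1474
G01 X53.30 Y101.83 F1474
G01 X56.42 Y103.08 F1474
G01 X56.88 Y105.12 F1474
G01 X54.69 Y107.93 F1474
G00 X60.71 Y50.40
M3 S470
G01 X41.59 Y22.82 F1567
M5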